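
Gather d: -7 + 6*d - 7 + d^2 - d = d^2 + 5*d - 14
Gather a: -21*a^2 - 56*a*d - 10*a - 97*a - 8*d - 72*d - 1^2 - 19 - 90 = -21*a^2 + a*(-56*d - 107) - 80*d - 110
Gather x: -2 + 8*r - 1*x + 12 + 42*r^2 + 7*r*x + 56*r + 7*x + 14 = 42*r^2 + 64*r + x*(7*r + 6) + 24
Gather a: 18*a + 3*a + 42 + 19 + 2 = 21*a + 63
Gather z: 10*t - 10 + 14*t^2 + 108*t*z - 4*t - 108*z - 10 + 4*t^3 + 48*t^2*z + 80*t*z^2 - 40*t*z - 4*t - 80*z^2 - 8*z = 4*t^3 + 14*t^2 + 2*t + z^2*(80*t - 80) + z*(48*t^2 + 68*t - 116) - 20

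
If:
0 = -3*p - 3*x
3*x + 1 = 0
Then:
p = 1/3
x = -1/3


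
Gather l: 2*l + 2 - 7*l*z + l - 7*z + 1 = l*(3 - 7*z) - 7*z + 3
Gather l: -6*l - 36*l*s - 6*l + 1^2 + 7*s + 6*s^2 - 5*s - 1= l*(-36*s - 12) + 6*s^2 + 2*s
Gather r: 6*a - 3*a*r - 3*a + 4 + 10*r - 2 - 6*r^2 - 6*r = 3*a - 6*r^2 + r*(4 - 3*a) + 2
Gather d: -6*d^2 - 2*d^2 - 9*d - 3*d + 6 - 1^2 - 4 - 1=-8*d^2 - 12*d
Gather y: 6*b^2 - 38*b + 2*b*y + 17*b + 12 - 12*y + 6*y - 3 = 6*b^2 - 21*b + y*(2*b - 6) + 9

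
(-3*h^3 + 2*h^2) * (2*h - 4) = -6*h^4 + 16*h^3 - 8*h^2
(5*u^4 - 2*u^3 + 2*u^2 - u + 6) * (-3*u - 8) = -15*u^5 - 34*u^4 + 10*u^3 - 13*u^2 - 10*u - 48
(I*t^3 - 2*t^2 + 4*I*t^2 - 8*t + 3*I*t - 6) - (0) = I*t^3 - 2*t^2 + 4*I*t^2 - 8*t + 3*I*t - 6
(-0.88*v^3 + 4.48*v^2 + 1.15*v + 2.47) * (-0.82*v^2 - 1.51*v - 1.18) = 0.7216*v^5 - 2.3448*v^4 - 6.6694*v^3 - 9.0483*v^2 - 5.0867*v - 2.9146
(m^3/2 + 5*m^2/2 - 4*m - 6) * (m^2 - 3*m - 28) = m^5/2 + m^4 - 51*m^3/2 - 64*m^2 + 130*m + 168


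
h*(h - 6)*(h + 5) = h^3 - h^2 - 30*h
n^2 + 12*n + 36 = (n + 6)^2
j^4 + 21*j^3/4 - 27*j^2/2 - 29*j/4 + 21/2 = (j - 2)*(j - 3/4)*(j + 1)*(j + 7)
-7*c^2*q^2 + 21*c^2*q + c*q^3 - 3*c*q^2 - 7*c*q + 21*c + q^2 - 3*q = (-7*c + q)*(q - 3)*(c*q + 1)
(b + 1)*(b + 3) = b^2 + 4*b + 3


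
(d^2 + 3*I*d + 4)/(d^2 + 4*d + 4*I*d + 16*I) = (d - I)/(d + 4)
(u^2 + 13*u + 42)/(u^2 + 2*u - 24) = (u + 7)/(u - 4)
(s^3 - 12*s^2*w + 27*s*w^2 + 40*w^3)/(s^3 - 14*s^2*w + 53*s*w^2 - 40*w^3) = (s + w)/(s - w)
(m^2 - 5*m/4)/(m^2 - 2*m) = (m - 5/4)/(m - 2)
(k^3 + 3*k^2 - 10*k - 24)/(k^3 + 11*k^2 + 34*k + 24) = (k^2 - k - 6)/(k^2 + 7*k + 6)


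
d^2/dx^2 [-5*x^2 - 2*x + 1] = -10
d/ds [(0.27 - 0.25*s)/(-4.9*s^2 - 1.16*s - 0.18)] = (-1.225*s^2 + 2.646*s + 0.3582)/(24.01*s^4 + 11.368*s^3 + 3.1096*s^2 + 0.4176*s + 0.0324)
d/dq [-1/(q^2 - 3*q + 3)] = (2*q - 3)/(q^2 - 3*q + 3)^2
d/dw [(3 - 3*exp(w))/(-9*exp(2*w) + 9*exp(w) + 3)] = (-3*exp(2*w) + 6*exp(w) - 4)*exp(w)/(9*exp(4*w) - 18*exp(3*w) + 3*exp(2*w) + 6*exp(w) + 1)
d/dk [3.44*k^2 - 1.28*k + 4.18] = 6.88*k - 1.28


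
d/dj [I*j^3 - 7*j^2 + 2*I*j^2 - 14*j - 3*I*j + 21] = 3*I*j^2 + j*(-14 + 4*I) - 14 - 3*I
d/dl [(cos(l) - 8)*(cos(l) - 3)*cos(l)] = (-3*cos(l)^2 + 22*cos(l) - 24)*sin(l)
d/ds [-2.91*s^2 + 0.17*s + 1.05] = 0.17 - 5.82*s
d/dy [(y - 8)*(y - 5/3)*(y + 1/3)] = 3*y^2 - 56*y/3 + 91/9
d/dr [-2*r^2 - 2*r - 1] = -4*r - 2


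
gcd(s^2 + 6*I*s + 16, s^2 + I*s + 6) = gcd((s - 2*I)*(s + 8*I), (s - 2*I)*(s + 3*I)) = s - 2*I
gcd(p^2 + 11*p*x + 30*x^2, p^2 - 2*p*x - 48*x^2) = p + 6*x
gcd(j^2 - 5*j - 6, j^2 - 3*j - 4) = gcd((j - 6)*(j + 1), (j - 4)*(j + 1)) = j + 1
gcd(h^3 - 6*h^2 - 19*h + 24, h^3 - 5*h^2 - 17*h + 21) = h^2 + 2*h - 3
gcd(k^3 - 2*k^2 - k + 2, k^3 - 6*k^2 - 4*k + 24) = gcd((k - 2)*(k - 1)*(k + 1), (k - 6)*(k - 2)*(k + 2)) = k - 2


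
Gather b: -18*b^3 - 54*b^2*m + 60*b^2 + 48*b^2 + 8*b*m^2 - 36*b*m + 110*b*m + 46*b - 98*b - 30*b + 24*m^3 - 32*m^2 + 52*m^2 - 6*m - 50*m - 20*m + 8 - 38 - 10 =-18*b^3 + b^2*(108 - 54*m) + b*(8*m^2 + 74*m - 82) + 24*m^3 + 20*m^2 - 76*m - 40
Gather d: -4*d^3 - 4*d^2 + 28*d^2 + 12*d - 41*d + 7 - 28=-4*d^3 + 24*d^2 - 29*d - 21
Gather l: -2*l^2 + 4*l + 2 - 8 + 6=-2*l^2 + 4*l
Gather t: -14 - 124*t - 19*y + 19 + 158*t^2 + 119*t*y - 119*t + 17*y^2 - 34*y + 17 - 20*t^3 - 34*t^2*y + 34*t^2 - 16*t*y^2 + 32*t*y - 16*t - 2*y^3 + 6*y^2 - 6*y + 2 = -20*t^3 + t^2*(192 - 34*y) + t*(-16*y^2 + 151*y - 259) - 2*y^3 + 23*y^2 - 59*y + 24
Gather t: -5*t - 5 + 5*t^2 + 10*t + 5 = 5*t^2 + 5*t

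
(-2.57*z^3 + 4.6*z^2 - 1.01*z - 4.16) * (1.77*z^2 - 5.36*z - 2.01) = -4.5489*z^5 + 21.9172*z^4 - 21.278*z^3 - 11.1956*z^2 + 24.3277*z + 8.3616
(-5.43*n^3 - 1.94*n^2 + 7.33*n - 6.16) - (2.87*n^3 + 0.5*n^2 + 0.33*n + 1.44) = -8.3*n^3 - 2.44*n^2 + 7.0*n - 7.6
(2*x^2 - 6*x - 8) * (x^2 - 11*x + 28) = 2*x^4 - 28*x^3 + 114*x^2 - 80*x - 224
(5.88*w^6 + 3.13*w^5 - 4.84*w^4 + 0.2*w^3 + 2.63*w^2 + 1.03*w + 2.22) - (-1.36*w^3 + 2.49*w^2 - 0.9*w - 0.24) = 5.88*w^6 + 3.13*w^5 - 4.84*w^4 + 1.56*w^3 + 0.14*w^2 + 1.93*w + 2.46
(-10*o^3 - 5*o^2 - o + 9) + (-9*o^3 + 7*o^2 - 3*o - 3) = -19*o^3 + 2*o^2 - 4*o + 6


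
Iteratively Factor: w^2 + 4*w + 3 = (w + 1)*(w + 3)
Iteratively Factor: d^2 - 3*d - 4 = (d - 4)*(d + 1)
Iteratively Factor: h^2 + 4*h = (h + 4)*(h)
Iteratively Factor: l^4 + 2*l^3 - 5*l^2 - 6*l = (l + 1)*(l^3 + l^2 - 6*l) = (l + 1)*(l + 3)*(l^2 - 2*l) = (l - 2)*(l + 1)*(l + 3)*(l)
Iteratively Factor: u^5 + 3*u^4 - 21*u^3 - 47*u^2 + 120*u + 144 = (u + 4)*(u^4 - u^3 - 17*u^2 + 21*u + 36) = (u - 3)*(u + 4)*(u^3 + 2*u^2 - 11*u - 12) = (u - 3)*(u + 4)^2*(u^2 - 2*u - 3) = (u - 3)*(u + 1)*(u + 4)^2*(u - 3)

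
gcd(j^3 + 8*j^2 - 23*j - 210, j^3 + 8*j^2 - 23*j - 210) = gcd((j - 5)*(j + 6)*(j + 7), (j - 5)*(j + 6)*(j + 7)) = j^3 + 8*j^2 - 23*j - 210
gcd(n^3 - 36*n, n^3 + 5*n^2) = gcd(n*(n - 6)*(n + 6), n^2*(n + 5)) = n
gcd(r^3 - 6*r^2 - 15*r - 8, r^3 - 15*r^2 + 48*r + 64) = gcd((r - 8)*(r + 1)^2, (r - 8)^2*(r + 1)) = r^2 - 7*r - 8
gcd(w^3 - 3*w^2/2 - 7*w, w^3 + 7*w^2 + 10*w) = w^2 + 2*w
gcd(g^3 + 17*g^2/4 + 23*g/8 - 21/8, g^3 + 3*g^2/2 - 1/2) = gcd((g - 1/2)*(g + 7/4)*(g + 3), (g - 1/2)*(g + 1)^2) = g - 1/2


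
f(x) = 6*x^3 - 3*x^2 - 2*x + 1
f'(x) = 18*x^2 - 6*x - 2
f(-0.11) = 1.18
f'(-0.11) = -1.12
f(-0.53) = 0.32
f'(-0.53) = 6.24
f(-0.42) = 0.87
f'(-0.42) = 3.70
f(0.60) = 0.02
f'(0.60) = 0.88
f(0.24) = 0.43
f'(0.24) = -2.40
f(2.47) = 68.17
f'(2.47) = 93.00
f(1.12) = 3.43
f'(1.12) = 13.86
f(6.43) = 1459.19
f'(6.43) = 703.63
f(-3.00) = -182.00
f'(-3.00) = 178.00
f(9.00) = 4114.00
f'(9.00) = 1402.00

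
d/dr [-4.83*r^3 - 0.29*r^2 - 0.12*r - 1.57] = -14.49*r^2 - 0.58*r - 0.12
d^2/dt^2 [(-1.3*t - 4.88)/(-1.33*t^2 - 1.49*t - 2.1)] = ((1.3*t + 4.88)*(2.66*t + 1.49)*(5.32*t + 2.98) - (10.374*t + 16.8548)*(1.33*t^2 + 1.49*t + 2.1))/(1.33*t^2 + 1.49*t + 2.1)^3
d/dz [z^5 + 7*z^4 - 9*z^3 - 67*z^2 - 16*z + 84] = 5*z^4 + 28*z^3 - 27*z^2 - 134*z - 16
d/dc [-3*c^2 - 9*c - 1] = -6*c - 9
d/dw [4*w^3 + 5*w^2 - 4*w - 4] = 12*w^2 + 10*w - 4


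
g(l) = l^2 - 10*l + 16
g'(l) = 2*l - 10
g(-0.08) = 16.81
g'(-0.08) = -10.16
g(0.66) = 9.84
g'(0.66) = -8.68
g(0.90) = 7.81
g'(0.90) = -8.20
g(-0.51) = 21.36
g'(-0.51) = -11.02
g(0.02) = 15.80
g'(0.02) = -9.96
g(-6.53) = 123.94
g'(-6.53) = -23.06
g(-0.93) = 26.16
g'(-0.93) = -11.86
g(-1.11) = 28.33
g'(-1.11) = -12.22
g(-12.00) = 280.00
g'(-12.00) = -34.00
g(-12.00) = 280.00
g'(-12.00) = -34.00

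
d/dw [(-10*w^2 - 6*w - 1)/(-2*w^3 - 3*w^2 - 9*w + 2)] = (-20*w^4 - 24*w^3 + 66*w^2 - 46*w - 21)/(4*w^6 + 12*w^5 + 45*w^4 + 46*w^3 + 69*w^2 - 36*w + 4)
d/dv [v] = 1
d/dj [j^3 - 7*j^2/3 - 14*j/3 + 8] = 3*j^2 - 14*j/3 - 14/3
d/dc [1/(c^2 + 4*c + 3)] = 2*(-c - 2)/(c^2 + 4*c + 3)^2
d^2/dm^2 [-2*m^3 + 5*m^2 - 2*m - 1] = 10 - 12*m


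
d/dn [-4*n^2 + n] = 1 - 8*n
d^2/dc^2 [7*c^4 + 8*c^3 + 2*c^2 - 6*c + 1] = 84*c^2 + 48*c + 4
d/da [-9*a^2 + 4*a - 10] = 4 - 18*a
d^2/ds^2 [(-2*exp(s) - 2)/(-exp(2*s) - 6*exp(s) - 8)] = 2*(exp(4*s) - 2*exp(3*s) - 30*exp(2*s) - 44*exp(s) + 16)*exp(s)/(exp(6*s) + 18*exp(5*s) + 132*exp(4*s) + 504*exp(3*s) + 1056*exp(2*s) + 1152*exp(s) + 512)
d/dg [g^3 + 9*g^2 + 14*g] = 3*g^2 + 18*g + 14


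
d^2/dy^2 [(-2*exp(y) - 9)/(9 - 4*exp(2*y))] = (32*exp(4*y) + 576*exp(3*y) + 432*exp(2*y) + 1296*exp(y) + 162)*exp(y)/(64*exp(6*y) - 432*exp(4*y) + 972*exp(2*y) - 729)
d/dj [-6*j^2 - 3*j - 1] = -12*j - 3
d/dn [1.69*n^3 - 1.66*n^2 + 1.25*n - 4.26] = 5.07*n^2 - 3.32*n + 1.25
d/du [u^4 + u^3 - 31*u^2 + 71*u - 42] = 4*u^3 + 3*u^2 - 62*u + 71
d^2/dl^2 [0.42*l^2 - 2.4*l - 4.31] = 0.840000000000000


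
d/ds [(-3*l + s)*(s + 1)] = -3*l + 2*s + 1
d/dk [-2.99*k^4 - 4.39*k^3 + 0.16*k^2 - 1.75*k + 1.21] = -11.96*k^3 - 13.17*k^2 + 0.32*k - 1.75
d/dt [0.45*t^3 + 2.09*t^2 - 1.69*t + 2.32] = 1.35*t^2 + 4.18*t - 1.69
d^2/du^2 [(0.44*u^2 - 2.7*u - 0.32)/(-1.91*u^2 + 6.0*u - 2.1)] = (9.61493999999999*u^3 + 17.593392*u^2 - 86.9814*u + 84.63216)/(6.967871*u^6 - 65.6658*u^5 + 229.26303*u^4 - 360.396*u^3 + 252.0693*u^2 - 79.38*u + 9.261)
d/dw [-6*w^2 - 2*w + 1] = -12*w - 2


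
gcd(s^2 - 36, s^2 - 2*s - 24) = s - 6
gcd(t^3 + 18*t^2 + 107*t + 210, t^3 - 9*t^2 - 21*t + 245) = t + 5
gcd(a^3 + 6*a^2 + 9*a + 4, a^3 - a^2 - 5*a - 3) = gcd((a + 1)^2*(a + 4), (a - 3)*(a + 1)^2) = a^2 + 2*a + 1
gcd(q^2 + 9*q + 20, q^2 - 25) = q + 5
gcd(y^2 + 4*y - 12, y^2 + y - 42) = 1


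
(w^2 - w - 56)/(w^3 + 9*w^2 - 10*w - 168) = (w - 8)/(w^2 + 2*w - 24)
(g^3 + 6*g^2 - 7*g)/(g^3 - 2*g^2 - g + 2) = g*(g + 7)/(g^2 - g - 2)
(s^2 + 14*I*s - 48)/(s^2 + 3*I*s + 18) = (s + 8*I)/(s - 3*I)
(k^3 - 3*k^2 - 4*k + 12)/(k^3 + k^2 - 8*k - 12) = (k - 2)/(k + 2)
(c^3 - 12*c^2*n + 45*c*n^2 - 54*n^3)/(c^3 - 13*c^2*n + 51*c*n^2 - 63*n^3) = (c - 6*n)/(c - 7*n)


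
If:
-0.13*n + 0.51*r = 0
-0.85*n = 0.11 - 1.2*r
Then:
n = -0.20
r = -0.05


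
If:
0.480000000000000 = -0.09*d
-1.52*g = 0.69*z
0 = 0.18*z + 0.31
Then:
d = -5.33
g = 0.78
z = -1.72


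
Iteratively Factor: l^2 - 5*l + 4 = (l - 4)*(l - 1)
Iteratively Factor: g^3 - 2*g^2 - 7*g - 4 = (g + 1)*(g^2 - 3*g - 4) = (g + 1)^2*(g - 4)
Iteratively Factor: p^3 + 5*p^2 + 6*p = (p)*(p^2 + 5*p + 6) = p*(p + 2)*(p + 3)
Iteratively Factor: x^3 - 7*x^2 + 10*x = (x - 2)*(x^2 - 5*x) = (x - 5)*(x - 2)*(x)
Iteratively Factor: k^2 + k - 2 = (k - 1)*(k + 2)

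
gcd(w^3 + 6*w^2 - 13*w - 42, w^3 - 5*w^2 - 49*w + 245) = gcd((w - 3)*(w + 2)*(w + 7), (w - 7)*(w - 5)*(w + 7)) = w + 7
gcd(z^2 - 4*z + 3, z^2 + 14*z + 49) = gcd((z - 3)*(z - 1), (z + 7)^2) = 1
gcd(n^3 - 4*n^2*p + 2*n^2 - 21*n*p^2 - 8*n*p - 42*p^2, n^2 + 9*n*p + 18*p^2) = n + 3*p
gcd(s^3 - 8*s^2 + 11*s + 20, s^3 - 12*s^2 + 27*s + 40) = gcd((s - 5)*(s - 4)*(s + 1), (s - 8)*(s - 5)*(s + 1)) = s^2 - 4*s - 5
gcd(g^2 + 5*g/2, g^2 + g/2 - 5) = g + 5/2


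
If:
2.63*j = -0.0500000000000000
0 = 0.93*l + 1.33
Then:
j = -0.02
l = -1.43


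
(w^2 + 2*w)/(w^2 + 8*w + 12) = w/(w + 6)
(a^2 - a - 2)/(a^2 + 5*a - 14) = (a + 1)/(a + 7)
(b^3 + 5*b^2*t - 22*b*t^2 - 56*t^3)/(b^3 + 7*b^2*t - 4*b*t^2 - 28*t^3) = (-b + 4*t)/(-b + 2*t)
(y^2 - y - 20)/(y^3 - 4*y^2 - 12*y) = (-y^2 + y + 20)/(y*(-y^2 + 4*y + 12))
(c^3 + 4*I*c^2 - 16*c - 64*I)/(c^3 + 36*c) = (c^3 + 4*I*c^2 - 16*c - 64*I)/(c*(c^2 + 36))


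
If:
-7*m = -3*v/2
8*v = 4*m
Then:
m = 0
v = 0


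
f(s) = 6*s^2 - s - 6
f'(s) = 12*s - 1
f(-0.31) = -5.11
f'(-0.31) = -4.72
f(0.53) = -4.84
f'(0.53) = 5.36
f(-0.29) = -5.21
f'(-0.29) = -4.48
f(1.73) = 10.23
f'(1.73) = 19.76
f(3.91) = 81.82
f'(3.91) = 45.92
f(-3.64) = 77.14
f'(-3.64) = -44.68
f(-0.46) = -4.27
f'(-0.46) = -6.52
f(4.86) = 130.86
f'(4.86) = 57.32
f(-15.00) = 1359.00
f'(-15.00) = -181.00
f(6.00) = 204.00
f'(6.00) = 71.00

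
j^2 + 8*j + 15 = (j + 3)*(j + 5)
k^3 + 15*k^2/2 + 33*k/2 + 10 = (k + 1)*(k + 5/2)*(k + 4)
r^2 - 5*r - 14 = (r - 7)*(r + 2)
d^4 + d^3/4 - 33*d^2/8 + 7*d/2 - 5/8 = (d - 1)^2*(d - 1/4)*(d + 5/2)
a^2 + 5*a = a*(a + 5)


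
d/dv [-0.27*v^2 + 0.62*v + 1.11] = 0.62 - 0.54*v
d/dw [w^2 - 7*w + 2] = 2*w - 7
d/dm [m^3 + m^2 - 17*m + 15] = 3*m^2 + 2*m - 17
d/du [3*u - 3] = 3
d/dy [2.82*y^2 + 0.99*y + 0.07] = 5.64*y + 0.99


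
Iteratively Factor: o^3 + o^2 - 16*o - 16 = (o + 1)*(o^2 - 16) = (o + 1)*(o + 4)*(o - 4)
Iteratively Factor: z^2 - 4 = (z + 2)*(z - 2)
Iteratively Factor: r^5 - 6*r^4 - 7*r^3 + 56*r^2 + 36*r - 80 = (r + 2)*(r^4 - 8*r^3 + 9*r^2 + 38*r - 40) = (r + 2)^2*(r^3 - 10*r^2 + 29*r - 20) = (r - 1)*(r + 2)^2*(r^2 - 9*r + 20) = (r - 4)*(r - 1)*(r + 2)^2*(r - 5)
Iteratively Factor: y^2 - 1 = (y - 1)*(y + 1)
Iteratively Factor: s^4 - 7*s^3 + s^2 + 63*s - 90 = (s - 2)*(s^3 - 5*s^2 - 9*s + 45) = (s - 3)*(s - 2)*(s^2 - 2*s - 15) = (s - 5)*(s - 3)*(s - 2)*(s + 3)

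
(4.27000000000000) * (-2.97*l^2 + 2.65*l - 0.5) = -12.6819*l^2 + 11.3155*l - 2.135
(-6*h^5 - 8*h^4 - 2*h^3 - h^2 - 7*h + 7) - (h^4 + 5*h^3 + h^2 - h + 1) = -6*h^5 - 9*h^4 - 7*h^3 - 2*h^2 - 6*h + 6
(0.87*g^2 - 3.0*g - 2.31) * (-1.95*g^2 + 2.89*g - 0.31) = -1.6965*g^4 + 8.3643*g^3 - 4.4352*g^2 - 5.7459*g + 0.7161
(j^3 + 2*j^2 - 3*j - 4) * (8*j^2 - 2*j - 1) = 8*j^5 + 14*j^4 - 29*j^3 - 28*j^2 + 11*j + 4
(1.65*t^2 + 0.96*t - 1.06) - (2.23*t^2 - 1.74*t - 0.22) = -0.58*t^2 + 2.7*t - 0.84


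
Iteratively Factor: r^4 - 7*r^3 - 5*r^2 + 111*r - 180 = (r - 3)*(r^3 - 4*r^2 - 17*r + 60) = (r - 5)*(r - 3)*(r^2 + r - 12) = (r - 5)*(r - 3)*(r + 4)*(r - 3)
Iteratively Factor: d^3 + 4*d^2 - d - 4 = (d - 1)*(d^2 + 5*d + 4) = (d - 1)*(d + 1)*(d + 4)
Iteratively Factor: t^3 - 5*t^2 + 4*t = (t - 1)*(t^2 - 4*t) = t*(t - 1)*(t - 4)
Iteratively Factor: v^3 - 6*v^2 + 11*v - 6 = (v - 2)*(v^2 - 4*v + 3) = (v - 2)*(v - 1)*(v - 3)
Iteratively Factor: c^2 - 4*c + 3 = (c - 1)*(c - 3)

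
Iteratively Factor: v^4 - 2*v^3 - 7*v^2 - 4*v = (v)*(v^3 - 2*v^2 - 7*v - 4) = v*(v - 4)*(v^2 + 2*v + 1) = v*(v - 4)*(v + 1)*(v + 1)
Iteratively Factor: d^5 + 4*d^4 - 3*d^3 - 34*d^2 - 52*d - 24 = (d + 2)*(d^4 + 2*d^3 - 7*d^2 - 20*d - 12) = (d + 2)^2*(d^3 - 7*d - 6) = (d - 3)*(d + 2)^2*(d^2 + 3*d + 2) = (d - 3)*(d + 1)*(d + 2)^2*(d + 2)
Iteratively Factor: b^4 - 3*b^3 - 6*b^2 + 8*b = (b)*(b^3 - 3*b^2 - 6*b + 8) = b*(b - 4)*(b^2 + b - 2) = b*(b - 4)*(b - 1)*(b + 2)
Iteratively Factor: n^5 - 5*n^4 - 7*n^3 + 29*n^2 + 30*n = (n + 1)*(n^4 - 6*n^3 - n^2 + 30*n) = (n + 1)*(n + 2)*(n^3 - 8*n^2 + 15*n) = (n - 3)*(n + 1)*(n + 2)*(n^2 - 5*n) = (n - 5)*(n - 3)*(n + 1)*(n + 2)*(n)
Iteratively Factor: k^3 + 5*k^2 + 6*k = (k + 2)*(k^2 + 3*k) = k*(k + 2)*(k + 3)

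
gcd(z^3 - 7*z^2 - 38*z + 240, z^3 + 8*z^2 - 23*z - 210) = z^2 + z - 30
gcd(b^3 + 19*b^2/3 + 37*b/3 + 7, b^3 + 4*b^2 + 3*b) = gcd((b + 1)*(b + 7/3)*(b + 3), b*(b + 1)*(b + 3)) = b^2 + 4*b + 3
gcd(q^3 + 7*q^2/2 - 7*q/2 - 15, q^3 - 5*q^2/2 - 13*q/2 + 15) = q^2 + q/2 - 5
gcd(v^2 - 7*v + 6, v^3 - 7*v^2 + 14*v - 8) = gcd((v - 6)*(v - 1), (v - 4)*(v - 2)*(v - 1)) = v - 1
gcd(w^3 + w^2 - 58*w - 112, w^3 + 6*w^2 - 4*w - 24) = w + 2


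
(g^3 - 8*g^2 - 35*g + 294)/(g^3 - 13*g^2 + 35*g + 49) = (g + 6)/(g + 1)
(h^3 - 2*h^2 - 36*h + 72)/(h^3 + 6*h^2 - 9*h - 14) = (h^2 - 36)/(h^2 + 8*h + 7)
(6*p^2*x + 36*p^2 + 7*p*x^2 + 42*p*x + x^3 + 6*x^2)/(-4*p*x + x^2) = (6*p^2*x + 36*p^2 + 7*p*x^2 + 42*p*x + x^3 + 6*x^2)/(x*(-4*p + x))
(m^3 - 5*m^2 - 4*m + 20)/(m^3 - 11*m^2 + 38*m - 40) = (m + 2)/(m - 4)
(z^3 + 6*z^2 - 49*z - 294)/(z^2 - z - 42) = z + 7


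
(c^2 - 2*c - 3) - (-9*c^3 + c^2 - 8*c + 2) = 9*c^3 + 6*c - 5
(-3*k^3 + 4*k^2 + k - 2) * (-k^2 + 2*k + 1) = 3*k^5 - 10*k^4 + 4*k^3 + 8*k^2 - 3*k - 2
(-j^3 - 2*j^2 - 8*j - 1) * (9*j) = -9*j^4 - 18*j^3 - 72*j^2 - 9*j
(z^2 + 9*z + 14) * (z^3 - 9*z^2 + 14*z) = z^5 - 53*z^3 + 196*z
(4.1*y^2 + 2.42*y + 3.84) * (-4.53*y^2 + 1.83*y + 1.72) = -18.573*y^4 - 3.4596*y^3 - 5.9146*y^2 + 11.1896*y + 6.6048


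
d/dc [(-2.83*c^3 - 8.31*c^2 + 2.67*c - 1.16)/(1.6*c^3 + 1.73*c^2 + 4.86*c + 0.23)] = (1.77635683940025e-15*c^5 + 8.4001*c^4 - 36.0516*c^3 - 41.3904*c^2 + 0.190999999999999*c + 6.2517)/(2.56*c^6 + 5.536*c^5 + 18.5449*c^4 + 17.5516*c^3 + 24.4154*c^2 + 2.2356*c + 0.0529)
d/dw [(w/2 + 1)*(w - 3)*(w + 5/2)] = 3*w^2/2 + 3*w/2 - 17/4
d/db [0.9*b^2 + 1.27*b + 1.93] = 1.8*b + 1.27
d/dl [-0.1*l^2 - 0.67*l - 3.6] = -0.2*l - 0.67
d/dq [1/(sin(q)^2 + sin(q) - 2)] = -(2*sin(q) + 1)*cos(q)/(sin(q)^2 + sin(q) - 2)^2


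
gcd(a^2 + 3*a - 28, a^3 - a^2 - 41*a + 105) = a + 7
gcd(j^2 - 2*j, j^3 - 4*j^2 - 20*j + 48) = j - 2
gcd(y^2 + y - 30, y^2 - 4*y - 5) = y - 5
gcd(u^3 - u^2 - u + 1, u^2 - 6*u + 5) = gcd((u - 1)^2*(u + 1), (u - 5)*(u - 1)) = u - 1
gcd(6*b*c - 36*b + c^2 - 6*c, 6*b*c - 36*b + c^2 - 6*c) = 6*b*c - 36*b + c^2 - 6*c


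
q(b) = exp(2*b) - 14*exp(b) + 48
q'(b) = 2*exp(2*b) - 14*exp(b)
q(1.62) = 2.79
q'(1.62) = -19.68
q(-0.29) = 38.08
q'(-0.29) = -9.36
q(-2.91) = 47.24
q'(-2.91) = -0.76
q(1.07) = 15.68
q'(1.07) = -23.82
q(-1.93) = 45.99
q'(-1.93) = -1.99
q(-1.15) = 43.67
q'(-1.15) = -4.23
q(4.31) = 4547.22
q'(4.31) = 10040.61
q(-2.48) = 46.83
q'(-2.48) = -1.16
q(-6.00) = 47.97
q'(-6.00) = -0.03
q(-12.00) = 48.00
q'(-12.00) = 0.00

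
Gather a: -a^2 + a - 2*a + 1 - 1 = -a^2 - a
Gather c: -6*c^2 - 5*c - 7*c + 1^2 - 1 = -6*c^2 - 12*c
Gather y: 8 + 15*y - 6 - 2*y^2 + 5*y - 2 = -2*y^2 + 20*y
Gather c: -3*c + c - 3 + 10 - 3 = 4 - 2*c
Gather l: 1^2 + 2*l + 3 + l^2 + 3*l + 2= l^2 + 5*l + 6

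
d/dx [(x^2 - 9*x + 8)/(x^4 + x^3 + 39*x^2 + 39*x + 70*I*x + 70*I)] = ((2*x - 9)*(x^4 + x^3 + 39*x^2 + 39*x + 70*I*x + 70*I) - (x^2 - 9*x + 8)*(4*x^3 + 3*x^2 + 78*x + 39 + 70*I))/(x^4 + x^3 + 39*x^2 + 39*x + 70*I*x + 70*I)^2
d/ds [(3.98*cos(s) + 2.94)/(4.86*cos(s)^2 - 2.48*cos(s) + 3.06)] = (19.3428*cos(s)^2 + 28.5768*cos(s) - 19.47)*sin(s)/(23.6196*cos(s)^4 - 24.1056*cos(s)^3 + 35.8936*cos(s)^2 - 15.1776*cos(s) + 9.3636)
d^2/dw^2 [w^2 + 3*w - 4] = 2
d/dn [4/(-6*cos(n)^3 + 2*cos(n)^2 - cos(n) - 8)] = 4*(-18*cos(n)^2 + 4*cos(n) - 1)*sin(n)/(6*cos(n)^3 - 2*cos(n)^2 + cos(n) + 8)^2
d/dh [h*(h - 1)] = 2*h - 1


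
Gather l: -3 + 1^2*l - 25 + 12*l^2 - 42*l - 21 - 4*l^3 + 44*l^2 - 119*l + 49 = -4*l^3 + 56*l^2 - 160*l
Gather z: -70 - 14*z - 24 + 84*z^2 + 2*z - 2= 84*z^2 - 12*z - 96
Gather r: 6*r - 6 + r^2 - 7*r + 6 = r^2 - r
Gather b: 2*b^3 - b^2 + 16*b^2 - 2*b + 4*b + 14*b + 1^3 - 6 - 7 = 2*b^3 + 15*b^2 + 16*b - 12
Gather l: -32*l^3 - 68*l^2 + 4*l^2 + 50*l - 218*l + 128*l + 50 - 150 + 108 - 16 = -32*l^3 - 64*l^2 - 40*l - 8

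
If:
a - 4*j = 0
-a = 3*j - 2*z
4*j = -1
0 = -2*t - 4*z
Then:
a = -1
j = -1/4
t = 7/4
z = -7/8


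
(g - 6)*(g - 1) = g^2 - 7*g + 6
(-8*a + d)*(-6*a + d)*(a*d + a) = 48*a^3*d + 48*a^3 - 14*a^2*d^2 - 14*a^2*d + a*d^3 + a*d^2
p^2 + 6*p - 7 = (p - 1)*(p + 7)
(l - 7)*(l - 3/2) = l^2 - 17*l/2 + 21/2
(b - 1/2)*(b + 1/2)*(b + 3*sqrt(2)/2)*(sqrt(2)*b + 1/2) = sqrt(2)*b^4 + 7*b^3/2 + sqrt(2)*b^2/2 - 7*b/8 - 3*sqrt(2)/16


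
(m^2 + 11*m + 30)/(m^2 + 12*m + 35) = (m + 6)/(m + 7)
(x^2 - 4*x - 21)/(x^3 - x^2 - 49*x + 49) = (x + 3)/(x^2 + 6*x - 7)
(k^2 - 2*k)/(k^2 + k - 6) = k/(k + 3)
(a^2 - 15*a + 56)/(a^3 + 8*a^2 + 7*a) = (a^2 - 15*a + 56)/(a*(a^2 + 8*a + 7))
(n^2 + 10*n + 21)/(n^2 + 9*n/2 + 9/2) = 2*(n + 7)/(2*n + 3)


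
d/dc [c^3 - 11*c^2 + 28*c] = 3*c^2 - 22*c + 28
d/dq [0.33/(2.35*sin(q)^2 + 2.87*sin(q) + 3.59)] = -(1.551*sin(q) + 0.9471)*cos(q)/(2.35*sin(q)^2 + 2.87*sin(q) + 3.59)^2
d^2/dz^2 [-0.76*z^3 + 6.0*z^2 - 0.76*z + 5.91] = 12.0 - 4.56*z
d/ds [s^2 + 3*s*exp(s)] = 3*s*exp(s) + 2*s + 3*exp(s)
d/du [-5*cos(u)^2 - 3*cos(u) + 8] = (10*cos(u) + 3)*sin(u)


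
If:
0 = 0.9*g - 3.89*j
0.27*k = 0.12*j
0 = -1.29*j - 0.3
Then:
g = -1.01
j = -0.23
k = -0.10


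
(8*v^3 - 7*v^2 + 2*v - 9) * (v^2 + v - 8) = 8*v^5 + v^4 - 69*v^3 + 49*v^2 - 25*v + 72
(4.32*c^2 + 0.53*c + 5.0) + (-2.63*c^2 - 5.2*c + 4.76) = 1.69*c^2 - 4.67*c + 9.76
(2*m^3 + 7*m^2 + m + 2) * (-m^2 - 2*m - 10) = -2*m^5 - 11*m^4 - 35*m^3 - 74*m^2 - 14*m - 20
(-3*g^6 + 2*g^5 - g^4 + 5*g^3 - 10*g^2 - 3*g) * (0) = 0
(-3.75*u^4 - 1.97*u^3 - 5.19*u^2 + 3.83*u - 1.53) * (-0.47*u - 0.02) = 1.7625*u^5 + 1.0009*u^4 + 2.4787*u^3 - 1.6963*u^2 + 0.6425*u + 0.0306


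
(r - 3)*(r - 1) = r^2 - 4*r + 3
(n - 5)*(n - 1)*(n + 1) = n^3 - 5*n^2 - n + 5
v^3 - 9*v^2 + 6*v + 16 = (v - 8)*(v - 2)*(v + 1)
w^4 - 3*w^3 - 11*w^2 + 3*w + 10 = (w - 5)*(w - 1)*(w + 1)*(w + 2)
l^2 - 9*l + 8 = (l - 8)*(l - 1)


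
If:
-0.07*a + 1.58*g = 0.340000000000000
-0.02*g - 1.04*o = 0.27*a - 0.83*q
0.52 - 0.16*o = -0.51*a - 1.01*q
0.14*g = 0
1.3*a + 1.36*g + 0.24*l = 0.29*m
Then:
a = -4.86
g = 0.00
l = 1.20833333333333*m + 26.3095238095238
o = 3.21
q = 2.45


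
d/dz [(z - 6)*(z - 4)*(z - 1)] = 3*z^2 - 22*z + 34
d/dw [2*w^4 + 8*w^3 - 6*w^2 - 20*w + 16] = 8*w^3 + 24*w^2 - 12*w - 20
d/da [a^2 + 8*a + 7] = 2*a + 8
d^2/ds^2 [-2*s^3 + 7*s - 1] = -12*s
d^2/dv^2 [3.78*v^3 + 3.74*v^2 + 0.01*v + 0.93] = 22.68*v + 7.48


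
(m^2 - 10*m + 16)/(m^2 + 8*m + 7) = (m^2 - 10*m + 16)/(m^2 + 8*m + 7)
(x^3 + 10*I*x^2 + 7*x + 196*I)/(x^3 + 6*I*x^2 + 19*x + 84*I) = (x + 7*I)/(x + 3*I)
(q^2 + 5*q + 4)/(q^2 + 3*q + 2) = (q + 4)/(q + 2)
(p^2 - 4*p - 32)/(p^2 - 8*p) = (p + 4)/p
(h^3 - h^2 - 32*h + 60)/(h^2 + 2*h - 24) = (h^2 - 7*h + 10)/(h - 4)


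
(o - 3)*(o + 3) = o^2 - 9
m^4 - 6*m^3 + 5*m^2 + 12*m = m*(m - 4)*(m - 3)*(m + 1)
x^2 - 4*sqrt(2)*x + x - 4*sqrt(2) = (x + 1)*(x - 4*sqrt(2))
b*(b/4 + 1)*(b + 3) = b^3/4 + 7*b^2/4 + 3*b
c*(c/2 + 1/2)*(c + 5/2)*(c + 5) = c^4/2 + 17*c^3/4 + 10*c^2 + 25*c/4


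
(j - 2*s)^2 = j^2 - 4*j*s + 4*s^2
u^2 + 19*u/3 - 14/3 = (u - 2/3)*(u + 7)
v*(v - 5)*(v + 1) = v^3 - 4*v^2 - 5*v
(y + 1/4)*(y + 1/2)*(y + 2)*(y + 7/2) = y^4 + 25*y^3/4 + 45*y^2/4 + 95*y/16 + 7/8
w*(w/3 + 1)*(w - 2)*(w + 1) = w^4/3 + 2*w^3/3 - 5*w^2/3 - 2*w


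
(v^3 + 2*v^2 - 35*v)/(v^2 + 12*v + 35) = v*(v - 5)/(v + 5)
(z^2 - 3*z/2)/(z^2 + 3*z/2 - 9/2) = z/(z + 3)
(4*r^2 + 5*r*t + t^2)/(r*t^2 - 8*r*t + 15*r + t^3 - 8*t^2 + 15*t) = (4*r + t)/(t^2 - 8*t + 15)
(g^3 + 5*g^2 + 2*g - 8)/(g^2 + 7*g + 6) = (g^3 + 5*g^2 + 2*g - 8)/(g^2 + 7*g + 6)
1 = 1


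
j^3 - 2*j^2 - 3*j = j*(j - 3)*(j + 1)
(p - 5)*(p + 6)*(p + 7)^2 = p^4 + 15*p^3 + 33*p^2 - 371*p - 1470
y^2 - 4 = (y - 2)*(y + 2)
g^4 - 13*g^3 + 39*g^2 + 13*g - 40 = (g - 8)*(g - 5)*(g - 1)*(g + 1)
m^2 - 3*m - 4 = (m - 4)*(m + 1)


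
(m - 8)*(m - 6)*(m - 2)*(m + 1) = m^4 - 15*m^3 + 60*m^2 - 20*m - 96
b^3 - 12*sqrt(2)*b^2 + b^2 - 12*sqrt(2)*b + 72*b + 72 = (b + 1)*(b - 6*sqrt(2))^2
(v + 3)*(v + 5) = v^2 + 8*v + 15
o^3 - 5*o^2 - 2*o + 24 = (o - 4)*(o - 3)*(o + 2)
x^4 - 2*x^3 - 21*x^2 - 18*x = x*(x - 6)*(x + 1)*(x + 3)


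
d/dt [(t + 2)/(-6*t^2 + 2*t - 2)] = (-3*t^2 + t + (t + 2)*(6*t - 1) - 1)/(2*(3*t^2 - t + 1)^2)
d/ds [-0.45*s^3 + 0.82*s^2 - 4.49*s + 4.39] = -1.35*s^2 + 1.64*s - 4.49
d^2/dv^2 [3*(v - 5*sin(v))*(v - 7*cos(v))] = 15*v*sin(v) + 21*v*cos(v) + 42*sin(v) - 210*sin(2*v) - 30*cos(v) + 6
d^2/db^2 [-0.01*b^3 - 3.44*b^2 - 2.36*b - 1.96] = -0.06*b - 6.88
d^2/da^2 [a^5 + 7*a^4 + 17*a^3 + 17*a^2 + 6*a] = 20*a^3 + 84*a^2 + 102*a + 34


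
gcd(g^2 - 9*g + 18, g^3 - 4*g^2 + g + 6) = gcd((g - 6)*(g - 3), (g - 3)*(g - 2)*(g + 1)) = g - 3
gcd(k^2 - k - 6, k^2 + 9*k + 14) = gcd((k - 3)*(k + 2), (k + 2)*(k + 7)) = k + 2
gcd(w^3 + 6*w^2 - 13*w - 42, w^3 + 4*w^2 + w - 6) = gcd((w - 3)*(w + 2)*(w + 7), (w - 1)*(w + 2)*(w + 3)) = w + 2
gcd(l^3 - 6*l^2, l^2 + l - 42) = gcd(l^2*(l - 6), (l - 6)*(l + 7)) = l - 6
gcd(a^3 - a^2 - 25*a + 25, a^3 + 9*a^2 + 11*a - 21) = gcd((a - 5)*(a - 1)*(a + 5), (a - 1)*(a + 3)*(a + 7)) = a - 1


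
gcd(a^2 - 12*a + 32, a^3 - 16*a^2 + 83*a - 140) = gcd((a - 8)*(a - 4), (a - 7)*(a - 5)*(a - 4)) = a - 4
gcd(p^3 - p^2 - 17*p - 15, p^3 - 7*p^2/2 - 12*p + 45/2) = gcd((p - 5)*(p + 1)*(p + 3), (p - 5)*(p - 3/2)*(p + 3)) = p^2 - 2*p - 15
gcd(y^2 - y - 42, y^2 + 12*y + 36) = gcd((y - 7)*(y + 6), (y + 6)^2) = y + 6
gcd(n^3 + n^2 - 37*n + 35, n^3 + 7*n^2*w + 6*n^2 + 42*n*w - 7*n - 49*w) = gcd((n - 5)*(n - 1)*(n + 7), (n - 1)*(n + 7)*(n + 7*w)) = n^2 + 6*n - 7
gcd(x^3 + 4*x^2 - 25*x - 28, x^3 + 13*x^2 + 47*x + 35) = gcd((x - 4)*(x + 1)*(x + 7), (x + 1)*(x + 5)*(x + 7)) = x^2 + 8*x + 7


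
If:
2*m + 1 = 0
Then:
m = -1/2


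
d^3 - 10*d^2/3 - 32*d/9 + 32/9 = (d - 4)*(d - 2/3)*(d + 4/3)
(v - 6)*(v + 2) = v^2 - 4*v - 12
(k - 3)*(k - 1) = k^2 - 4*k + 3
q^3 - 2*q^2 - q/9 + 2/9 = (q - 2)*(q - 1/3)*(q + 1/3)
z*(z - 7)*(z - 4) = z^3 - 11*z^2 + 28*z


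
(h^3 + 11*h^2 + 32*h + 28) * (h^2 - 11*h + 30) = h^5 - 59*h^3 + 6*h^2 + 652*h + 840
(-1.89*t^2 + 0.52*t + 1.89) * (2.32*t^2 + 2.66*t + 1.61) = -4.3848*t^4 - 3.821*t^3 + 2.7251*t^2 + 5.8646*t + 3.0429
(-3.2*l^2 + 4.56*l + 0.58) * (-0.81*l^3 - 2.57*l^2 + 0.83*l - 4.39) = 2.592*l^5 + 4.5304*l^4 - 14.845*l^3 + 16.3422*l^2 - 19.537*l - 2.5462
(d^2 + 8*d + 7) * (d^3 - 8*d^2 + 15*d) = d^5 - 42*d^3 + 64*d^2 + 105*d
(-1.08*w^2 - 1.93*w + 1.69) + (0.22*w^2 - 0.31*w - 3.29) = -0.86*w^2 - 2.24*w - 1.6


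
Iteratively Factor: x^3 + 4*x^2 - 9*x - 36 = (x - 3)*(x^2 + 7*x + 12) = (x - 3)*(x + 3)*(x + 4)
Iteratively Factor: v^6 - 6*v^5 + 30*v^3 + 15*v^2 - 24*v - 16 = (v + 1)*(v^5 - 7*v^4 + 7*v^3 + 23*v^2 - 8*v - 16) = (v + 1)^2*(v^4 - 8*v^3 + 15*v^2 + 8*v - 16) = (v + 1)^3*(v^3 - 9*v^2 + 24*v - 16) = (v - 4)*(v + 1)^3*(v^2 - 5*v + 4) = (v - 4)^2*(v + 1)^3*(v - 1)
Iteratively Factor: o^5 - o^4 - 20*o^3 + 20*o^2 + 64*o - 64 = (o - 2)*(o^4 + o^3 - 18*o^2 - 16*o + 32) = (o - 2)*(o + 2)*(o^3 - o^2 - 16*o + 16) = (o - 2)*(o - 1)*(o + 2)*(o^2 - 16) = (o - 4)*(o - 2)*(o - 1)*(o + 2)*(o + 4)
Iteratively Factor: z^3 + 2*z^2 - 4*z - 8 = (z + 2)*(z^2 - 4) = (z + 2)^2*(z - 2)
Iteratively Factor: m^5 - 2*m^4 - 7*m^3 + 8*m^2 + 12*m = (m + 1)*(m^4 - 3*m^3 - 4*m^2 + 12*m) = (m - 2)*(m + 1)*(m^3 - m^2 - 6*m) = (m - 3)*(m - 2)*(m + 1)*(m^2 + 2*m) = (m - 3)*(m - 2)*(m + 1)*(m + 2)*(m)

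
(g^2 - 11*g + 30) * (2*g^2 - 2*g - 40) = 2*g^4 - 24*g^3 + 42*g^2 + 380*g - 1200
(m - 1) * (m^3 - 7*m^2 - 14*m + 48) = m^4 - 8*m^3 - 7*m^2 + 62*m - 48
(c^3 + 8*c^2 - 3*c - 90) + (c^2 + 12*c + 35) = c^3 + 9*c^2 + 9*c - 55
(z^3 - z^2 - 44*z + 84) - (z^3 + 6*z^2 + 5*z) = -7*z^2 - 49*z + 84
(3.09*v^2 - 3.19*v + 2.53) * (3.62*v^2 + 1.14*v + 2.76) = 11.1858*v^4 - 8.0252*v^3 + 14.0504*v^2 - 5.9202*v + 6.9828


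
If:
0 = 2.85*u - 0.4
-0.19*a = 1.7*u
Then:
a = -1.26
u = 0.14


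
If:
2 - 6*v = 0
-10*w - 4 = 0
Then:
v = 1/3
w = -2/5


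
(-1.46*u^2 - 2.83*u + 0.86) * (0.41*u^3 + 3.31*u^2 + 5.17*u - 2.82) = -0.5986*u^5 - 5.9929*u^4 - 16.5629*u^3 - 7.6673*u^2 + 12.4268*u - 2.4252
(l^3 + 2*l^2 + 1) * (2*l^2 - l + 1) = 2*l^5 + 3*l^4 - l^3 + 4*l^2 - l + 1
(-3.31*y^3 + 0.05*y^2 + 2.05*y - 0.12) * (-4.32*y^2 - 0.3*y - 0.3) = 14.2992*y^5 + 0.777*y^4 - 7.878*y^3 - 0.1116*y^2 - 0.579*y + 0.036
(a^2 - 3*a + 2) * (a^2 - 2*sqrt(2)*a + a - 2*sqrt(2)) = a^4 - 2*sqrt(2)*a^3 - 2*a^3 - a^2 + 4*sqrt(2)*a^2 + 2*a + 2*sqrt(2)*a - 4*sqrt(2)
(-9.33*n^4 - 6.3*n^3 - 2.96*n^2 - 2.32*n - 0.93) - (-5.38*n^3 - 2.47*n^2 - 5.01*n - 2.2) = -9.33*n^4 - 0.92*n^3 - 0.49*n^2 + 2.69*n + 1.27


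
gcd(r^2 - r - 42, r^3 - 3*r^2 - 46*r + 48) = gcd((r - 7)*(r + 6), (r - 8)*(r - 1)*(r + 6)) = r + 6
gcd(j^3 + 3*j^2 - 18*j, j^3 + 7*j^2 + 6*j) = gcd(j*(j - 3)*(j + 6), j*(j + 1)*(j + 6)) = j^2 + 6*j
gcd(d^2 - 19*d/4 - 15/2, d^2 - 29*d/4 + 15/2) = d - 6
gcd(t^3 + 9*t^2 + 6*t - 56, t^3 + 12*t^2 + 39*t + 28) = t^2 + 11*t + 28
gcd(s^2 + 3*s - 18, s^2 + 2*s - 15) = s - 3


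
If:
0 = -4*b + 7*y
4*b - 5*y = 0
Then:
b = 0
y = 0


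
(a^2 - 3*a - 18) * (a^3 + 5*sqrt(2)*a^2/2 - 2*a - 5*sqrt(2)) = a^5 - 3*a^4 + 5*sqrt(2)*a^4/2 - 20*a^3 - 15*sqrt(2)*a^3/2 - 50*sqrt(2)*a^2 + 6*a^2 + 15*sqrt(2)*a + 36*a + 90*sqrt(2)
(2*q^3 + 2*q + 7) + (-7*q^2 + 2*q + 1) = 2*q^3 - 7*q^2 + 4*q + 8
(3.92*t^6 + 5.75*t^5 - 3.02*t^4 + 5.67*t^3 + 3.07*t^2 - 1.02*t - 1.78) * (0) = 0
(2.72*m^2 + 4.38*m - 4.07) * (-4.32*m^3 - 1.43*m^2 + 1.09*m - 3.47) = -11.7504*m^5 - 22.8112*m^4 + 14.2838*m^3 + 1.1559*m^2 - 19.6349*m + 14.1229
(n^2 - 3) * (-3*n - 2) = -3*n^3 - 2*n^2 + 9*n + 6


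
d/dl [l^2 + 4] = 2*l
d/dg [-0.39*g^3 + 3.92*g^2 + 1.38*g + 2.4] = -1.17*g^2 + 7.84*g + 1.38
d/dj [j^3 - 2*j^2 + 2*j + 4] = 3*j^2 - 4*j + 2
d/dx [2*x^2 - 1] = 4*x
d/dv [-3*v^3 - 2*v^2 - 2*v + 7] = -9*v^2 - 4*v - 2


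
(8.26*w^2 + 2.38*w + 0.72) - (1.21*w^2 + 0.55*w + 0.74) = 7.05*w^2 + 1.83*w - 0.02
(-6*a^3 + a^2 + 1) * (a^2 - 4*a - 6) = -6*a^5 + 25*a^4 + 32*a^3 - 5*a^2 - 4*a - 6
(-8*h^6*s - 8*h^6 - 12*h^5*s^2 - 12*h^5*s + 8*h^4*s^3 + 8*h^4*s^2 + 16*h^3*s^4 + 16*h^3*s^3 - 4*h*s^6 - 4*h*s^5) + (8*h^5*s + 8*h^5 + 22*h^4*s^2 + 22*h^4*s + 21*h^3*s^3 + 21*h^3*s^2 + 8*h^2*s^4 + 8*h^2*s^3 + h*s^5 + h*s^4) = -8*h^6*s - 8*h^6 - 12*h^5*s^2 - 4*h^5*s + 8*h^5 + 8*h^4*s^3 + 30*h^4*s^2 + 22*h^4*s + 16*h^3*s^4 + 37*h^3*s^3 + 21*h^3*s^2 + 8*h^2*s^4 + 8*h^2*s^3 - 4*h*s^6 - 3*h*s^5 + h*s^4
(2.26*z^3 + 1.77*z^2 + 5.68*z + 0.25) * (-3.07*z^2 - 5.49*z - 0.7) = -6.9382*z^5 - 17.8413*z^4 - 28.7369*z^3 - 33.1897*z^2 - 5.3485*z - 0.175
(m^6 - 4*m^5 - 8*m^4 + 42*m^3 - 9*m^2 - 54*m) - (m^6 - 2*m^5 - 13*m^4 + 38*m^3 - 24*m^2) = -2*m^5 + 5*m^4 + 4*m^3 + 15*m^2 - 54*m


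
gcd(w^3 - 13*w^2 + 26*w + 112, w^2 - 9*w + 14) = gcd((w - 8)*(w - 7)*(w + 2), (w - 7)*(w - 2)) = w - 7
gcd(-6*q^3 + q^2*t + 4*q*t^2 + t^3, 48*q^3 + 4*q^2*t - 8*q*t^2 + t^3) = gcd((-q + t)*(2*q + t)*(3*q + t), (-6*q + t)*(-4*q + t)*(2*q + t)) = 2*q + t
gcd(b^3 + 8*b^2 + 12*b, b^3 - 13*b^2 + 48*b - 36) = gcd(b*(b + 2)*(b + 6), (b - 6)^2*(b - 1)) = 1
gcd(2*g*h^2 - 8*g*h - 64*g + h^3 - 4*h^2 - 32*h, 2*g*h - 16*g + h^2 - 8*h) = 2*g*h - 16*g + h^2 - 8*h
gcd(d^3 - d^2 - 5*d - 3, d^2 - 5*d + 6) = d - 3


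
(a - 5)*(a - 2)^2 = a^3 - 9*a^2 + 24*a - 20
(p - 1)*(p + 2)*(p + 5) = p^3 + 6*p^2 + 3*p - 10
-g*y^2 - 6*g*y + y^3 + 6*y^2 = y*(-g + y)*(y + 6)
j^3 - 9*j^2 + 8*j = j*(j - 8)*(j - 1)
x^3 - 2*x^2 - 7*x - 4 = (x - 4)*(x + 1)^2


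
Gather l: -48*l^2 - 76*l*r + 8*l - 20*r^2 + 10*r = -48*l^2 + l*(8 - 76*r) - 20*r^2 + 10*r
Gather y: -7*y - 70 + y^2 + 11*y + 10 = y^2 + 4*y - 60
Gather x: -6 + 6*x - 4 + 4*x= 10*x - 10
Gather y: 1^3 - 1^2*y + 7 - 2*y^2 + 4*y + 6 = -2*y^2 + 3*y + 14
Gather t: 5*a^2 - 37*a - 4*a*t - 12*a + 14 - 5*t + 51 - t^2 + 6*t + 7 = 5*a^2 - 49*a - t^2 + t*(1 - 4*a) + 72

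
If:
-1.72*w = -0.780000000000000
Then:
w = 0.45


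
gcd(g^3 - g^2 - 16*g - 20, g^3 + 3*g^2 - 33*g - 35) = g - 5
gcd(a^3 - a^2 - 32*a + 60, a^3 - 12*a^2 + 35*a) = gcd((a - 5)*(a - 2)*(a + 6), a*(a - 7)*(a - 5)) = a - 5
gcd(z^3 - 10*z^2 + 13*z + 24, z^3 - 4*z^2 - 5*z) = z + 1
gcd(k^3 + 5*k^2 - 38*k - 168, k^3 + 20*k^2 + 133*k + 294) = k + 7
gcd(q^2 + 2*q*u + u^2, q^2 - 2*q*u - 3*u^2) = q + u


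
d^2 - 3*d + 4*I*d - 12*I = (d - 3)*(d + 4*I)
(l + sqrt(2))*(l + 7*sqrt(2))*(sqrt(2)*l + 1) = sqrt(2)*l^3 + 17*l^2 + 22*sqrt(2)*l + 14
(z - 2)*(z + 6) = z^2 + 4*z - 12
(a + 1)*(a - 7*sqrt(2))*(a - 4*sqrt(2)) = a^3 - 11*sqrt(2)*a^2 + a^2 - 11*sqrt(2)*a + 56*a + 56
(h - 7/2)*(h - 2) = h^2 - 11*h/2 + 7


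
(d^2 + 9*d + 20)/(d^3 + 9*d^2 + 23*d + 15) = (d + 4)/(d^2 + 4*d + 3)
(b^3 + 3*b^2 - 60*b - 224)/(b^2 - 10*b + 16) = (b^2 + 11*b + 28)/(b - 2)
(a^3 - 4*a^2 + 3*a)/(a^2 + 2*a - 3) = a*(a - 3)/(a + 3)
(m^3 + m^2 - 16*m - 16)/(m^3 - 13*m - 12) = (m + 4)/(m + 3)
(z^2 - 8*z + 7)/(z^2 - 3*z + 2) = (z - 7)/(z - 2)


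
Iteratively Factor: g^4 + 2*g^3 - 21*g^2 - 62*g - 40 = (g - 5)*(g^3 + 7*g^2 + 14*g + 8) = (g - 5)*(g + 4)*(g^2 + 3*g + 2) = (g - 5)*(g + 1)*(g + 4)*(g + 2)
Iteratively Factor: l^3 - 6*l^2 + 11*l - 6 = (l - 3)*(l^2 - 3*l + 2) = (l - 3)*(l - 2)*(l - 1)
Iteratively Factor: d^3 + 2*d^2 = (d)*(d^2 + 2*d) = d^2*(d + 2)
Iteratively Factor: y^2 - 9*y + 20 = (y - 4)*(y - 5)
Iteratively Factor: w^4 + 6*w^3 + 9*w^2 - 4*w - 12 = (w + 2)*(w^3 + 4*w^2 + w - 6) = (w + 2)*(w + 3)*(w^2 + w - 2) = (w + 2)^2*(w + 3)*(w - 1)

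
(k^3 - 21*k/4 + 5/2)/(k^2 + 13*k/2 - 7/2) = (k^2 + k/2 - 5)/(k + 7)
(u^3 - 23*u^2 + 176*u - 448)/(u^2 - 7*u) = u - 16 + 64/u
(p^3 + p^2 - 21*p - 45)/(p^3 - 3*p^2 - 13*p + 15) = (p + 3)/(p - 1)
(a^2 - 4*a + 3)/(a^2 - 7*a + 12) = (a - 1)/(a - 4)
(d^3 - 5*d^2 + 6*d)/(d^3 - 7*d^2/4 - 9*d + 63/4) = 4*d*(d - 2)/(4*d^2 + 5*d - 21)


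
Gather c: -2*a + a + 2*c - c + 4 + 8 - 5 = -a + c + 7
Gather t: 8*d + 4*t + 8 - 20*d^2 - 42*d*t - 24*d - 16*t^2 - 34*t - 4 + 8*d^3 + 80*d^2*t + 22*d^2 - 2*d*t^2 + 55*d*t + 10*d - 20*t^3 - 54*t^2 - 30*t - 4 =8*d^3 + 2*d^2 - 6*d - 20*t^3 + t^2*(-2*d - 70) + t*(80*d^2 + 13*d - 60)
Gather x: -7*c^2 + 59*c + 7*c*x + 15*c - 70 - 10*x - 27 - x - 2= -7*c^2 + 74*c + x*(7*c - 11) - 99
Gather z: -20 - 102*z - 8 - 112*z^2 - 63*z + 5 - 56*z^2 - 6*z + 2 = -168*z^2 - 171*z - 21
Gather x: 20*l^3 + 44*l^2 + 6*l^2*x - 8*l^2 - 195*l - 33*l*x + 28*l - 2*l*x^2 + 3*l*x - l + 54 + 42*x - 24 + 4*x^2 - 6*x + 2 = 20*l^3 + 36*l^2 - 168*l + x^2*(4 - 2*l) + x*(6*l^2 - 30*l + 36) + 32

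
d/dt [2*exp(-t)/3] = -2*exp(-t)/3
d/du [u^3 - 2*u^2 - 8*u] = 3*u^2 - 4*u - 8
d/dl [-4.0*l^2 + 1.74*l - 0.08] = 1.74 - 8.0*l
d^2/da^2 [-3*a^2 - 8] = -6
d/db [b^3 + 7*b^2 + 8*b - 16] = 3*b^2 + 14*b + 8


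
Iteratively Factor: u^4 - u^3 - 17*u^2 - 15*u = (u - 5)*(u^3 + 4*u^2 + 3*u) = (u - 5)*(u + 1)*(u^2 + 3*u) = (u - 5)*(u + 1)*(u + 3)*(u)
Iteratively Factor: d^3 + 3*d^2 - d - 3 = (d - 1)*(d^2 + 4*d + 3) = (d - 1)*(d + 1)*(d + 3)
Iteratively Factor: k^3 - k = (k - 1)*(k^2 + k) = (k - 1)*(k + 1)*(k)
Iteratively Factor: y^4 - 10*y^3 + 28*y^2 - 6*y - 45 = (y - 5)*(y^3 - 5*y^2 + 3*y + 9) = (y - 5)*(y + 1)*(y^2 - 6*y + 9) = (y - 5)*(y - 3)*(y + 1)*(y - 3)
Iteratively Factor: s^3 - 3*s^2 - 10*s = (s)*(s^2 - 3*s - 10) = s*(s + 2)*(s - 5)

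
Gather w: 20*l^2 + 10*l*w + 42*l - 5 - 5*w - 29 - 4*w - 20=20*l^2 + 42*l + w*(10*l - 9) - 54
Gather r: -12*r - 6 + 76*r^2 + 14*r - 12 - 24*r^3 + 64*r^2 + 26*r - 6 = -24*r^3 + 140*r^2 + 28*r - 24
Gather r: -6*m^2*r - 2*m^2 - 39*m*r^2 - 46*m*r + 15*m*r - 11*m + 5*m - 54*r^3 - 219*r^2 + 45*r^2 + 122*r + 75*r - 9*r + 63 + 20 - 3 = -2*m^2 - 6*m - 54*r^3 + r^2*(-39*m - 174) + r*(-6*m^2 - 31*m + 188) + 80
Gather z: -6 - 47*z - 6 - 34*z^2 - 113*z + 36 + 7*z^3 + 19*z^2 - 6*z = 7*z^3 - 15*z^2 - 166*z + 24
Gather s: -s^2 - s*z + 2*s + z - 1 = -s^2 + s*(2 - z) + z - 1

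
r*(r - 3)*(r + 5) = r^3 + 2*r^2 - 15*r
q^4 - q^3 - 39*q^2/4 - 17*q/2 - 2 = (q - 4)*(q + 1/2)^2*(q + 2)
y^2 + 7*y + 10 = (y + 2)*(y + 5)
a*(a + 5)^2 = a^3 + 10*a^2 + 25*a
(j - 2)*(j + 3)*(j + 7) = j^3 + 8*j^2 + j - 42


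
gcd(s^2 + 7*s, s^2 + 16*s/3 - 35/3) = s + 7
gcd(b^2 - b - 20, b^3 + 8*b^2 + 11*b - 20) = b + 4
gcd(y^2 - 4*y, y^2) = y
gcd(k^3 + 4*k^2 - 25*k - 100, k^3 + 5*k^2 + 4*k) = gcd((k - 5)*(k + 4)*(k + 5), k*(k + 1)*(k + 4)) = k + 4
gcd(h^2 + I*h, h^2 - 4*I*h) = h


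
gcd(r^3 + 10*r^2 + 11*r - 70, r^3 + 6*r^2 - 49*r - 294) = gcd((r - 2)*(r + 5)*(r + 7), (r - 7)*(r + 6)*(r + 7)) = r + 7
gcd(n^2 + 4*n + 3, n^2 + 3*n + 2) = n + 1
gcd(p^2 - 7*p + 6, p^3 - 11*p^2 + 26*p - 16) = p - 1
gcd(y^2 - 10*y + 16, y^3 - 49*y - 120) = y - 8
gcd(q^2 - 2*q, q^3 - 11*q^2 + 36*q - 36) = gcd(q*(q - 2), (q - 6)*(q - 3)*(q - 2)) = q - 2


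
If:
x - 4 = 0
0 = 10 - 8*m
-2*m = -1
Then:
No Solution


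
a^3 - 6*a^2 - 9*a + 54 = (a - 6)*(a - 3)*(a + 3)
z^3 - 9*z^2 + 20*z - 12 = (z - 6)*(z - 2)*(z - 1)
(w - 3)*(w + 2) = w^2 - w - 6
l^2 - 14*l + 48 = (l - 8)*(l - 6)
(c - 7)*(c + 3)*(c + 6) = c^3 + 2*c^2 - 45*c - 126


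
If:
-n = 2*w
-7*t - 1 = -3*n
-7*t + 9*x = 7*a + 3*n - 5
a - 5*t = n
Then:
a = 99*x/98 + 51/98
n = 9*x/28 + 11/28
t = 27*x/196 + 5/196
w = -9*x/56 - 11/56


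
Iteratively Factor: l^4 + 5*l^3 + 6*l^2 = (l + 3)*(l^3 + 2*l^2) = (l + 2)*(l + 3)*(l^2) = l*(l + 2)*(l + 3)*(l)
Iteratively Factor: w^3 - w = (w - 1)*(w^2 + w) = w*(w - 1)*(w + 1)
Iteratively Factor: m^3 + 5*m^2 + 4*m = (m + 1)*(m^2 + 4*m) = m*(m + 1)*(m + 4)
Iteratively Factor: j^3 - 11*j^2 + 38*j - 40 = (j - 5)*(j^2 - 6*j + 8) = (j - 5)*(j - 4)*(j - 2)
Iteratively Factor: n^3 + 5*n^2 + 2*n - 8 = (n + 4)*(n^2 + n - 2) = (n + 2)*(n + 4)*(n - 1)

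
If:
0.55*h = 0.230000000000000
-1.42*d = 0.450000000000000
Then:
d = -0.32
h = 0.42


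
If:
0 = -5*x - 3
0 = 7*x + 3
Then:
No Solution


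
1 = 1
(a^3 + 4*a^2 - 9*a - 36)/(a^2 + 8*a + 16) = (a^2 - 9)/(a + 4)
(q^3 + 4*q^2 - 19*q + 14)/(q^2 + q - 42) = (q^2 - 3*q + 2)/(q - 6)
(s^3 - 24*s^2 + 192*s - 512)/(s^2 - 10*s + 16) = (s^2 - 16*s + 64)/(s - 2)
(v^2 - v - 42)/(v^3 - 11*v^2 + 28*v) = (v + 6)/(v*(v - 4))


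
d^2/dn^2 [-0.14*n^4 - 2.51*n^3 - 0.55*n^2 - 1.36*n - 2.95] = -1.68*n^2 - 15.06*n - 1.1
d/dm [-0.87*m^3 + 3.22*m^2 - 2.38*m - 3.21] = -2.61*m^2 + 6.44*m - 2.38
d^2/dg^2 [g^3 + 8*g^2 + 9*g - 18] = 6*g + 16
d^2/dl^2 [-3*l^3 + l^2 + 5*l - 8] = 2 - 18*l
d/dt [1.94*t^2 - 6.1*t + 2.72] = 3.88*t - 6.1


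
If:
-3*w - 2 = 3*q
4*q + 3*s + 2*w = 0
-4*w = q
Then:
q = -8/9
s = 28/27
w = 2/9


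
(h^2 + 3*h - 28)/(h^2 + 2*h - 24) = (h + 7)/(h + 6)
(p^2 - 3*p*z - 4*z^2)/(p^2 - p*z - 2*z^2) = (-p + 4*z)/(-p + 2*z)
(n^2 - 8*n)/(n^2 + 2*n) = (n - 8)/(n + 2)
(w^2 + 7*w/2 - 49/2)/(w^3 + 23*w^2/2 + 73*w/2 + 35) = (2*w - 7)/(2*w^2 + 9*w + 10)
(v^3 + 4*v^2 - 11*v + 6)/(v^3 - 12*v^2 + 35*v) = (v^3 + 4*v^2 - 11*v + 6)/(v*(v^2 - 12*v + 35))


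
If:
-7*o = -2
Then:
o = 2/7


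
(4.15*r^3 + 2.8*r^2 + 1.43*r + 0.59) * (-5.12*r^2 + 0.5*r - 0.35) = -21.248*r^5 - 12.261*r^4 - 7.3741*r^3 - 3.2858*r^2 - 0.2055*r - 0.2065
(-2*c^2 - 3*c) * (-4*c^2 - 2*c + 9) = 8*c^4 + 16*c^3 - 12*c^2 - 27*c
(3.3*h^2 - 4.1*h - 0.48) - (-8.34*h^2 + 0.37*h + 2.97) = 11.64*h^2 - 4.47*h - 3.45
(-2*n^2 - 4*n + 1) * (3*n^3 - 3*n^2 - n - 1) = -6*n^5 - 6*n^4 + 17*n^3 + 3*n^2 + 3*n - 1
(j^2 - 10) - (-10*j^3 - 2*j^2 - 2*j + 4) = 10*j^3 + 3*j^2 + 2*j - 14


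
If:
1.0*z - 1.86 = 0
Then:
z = 1.86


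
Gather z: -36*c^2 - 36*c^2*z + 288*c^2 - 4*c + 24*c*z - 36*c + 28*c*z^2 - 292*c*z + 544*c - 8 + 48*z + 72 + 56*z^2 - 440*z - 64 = 252*c^2 + 504*c + z^2*(28*c + 56) + z*(-36*c^2 - 268*c - 392)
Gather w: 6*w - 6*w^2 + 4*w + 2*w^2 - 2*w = -4*w^2 + 8*w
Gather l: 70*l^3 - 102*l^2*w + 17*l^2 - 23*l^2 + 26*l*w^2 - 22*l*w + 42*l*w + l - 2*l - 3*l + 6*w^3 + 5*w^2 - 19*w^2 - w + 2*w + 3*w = 70*l^3 + l^2*(-102*w - 6) + l*(26*w^2 + 20*w - 4) + 6*w^3 - 14*w^2 + 4*w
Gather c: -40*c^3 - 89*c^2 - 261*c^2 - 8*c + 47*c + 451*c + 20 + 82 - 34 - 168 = -40*c^3 - 350*c^2 + 490*c - 100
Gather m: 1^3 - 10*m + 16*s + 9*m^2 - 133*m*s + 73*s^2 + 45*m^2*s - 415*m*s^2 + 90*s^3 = m^2*(45*s + 9) + m*(-415*s^2 - 133*s - 10) + 90*s^3 + 73*s^2 + 16*s + 1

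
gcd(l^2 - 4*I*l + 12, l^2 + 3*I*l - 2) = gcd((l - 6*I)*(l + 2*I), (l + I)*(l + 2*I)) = l + 2*I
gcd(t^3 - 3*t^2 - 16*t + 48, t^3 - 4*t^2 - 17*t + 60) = t^2 + t - 12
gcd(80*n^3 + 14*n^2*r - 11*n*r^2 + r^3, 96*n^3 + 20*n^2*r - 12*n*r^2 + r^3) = -16*n^2 - 6*n*r + r^2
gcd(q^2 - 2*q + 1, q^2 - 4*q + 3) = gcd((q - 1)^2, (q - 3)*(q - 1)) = q - 1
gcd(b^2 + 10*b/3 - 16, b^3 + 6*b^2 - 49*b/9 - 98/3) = b + 6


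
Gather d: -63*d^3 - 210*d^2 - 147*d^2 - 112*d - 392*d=-63*d^3 - 357*d^2 - 504*d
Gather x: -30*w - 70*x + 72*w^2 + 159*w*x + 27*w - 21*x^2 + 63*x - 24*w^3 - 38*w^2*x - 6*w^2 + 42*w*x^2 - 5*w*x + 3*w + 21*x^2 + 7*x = -24*w^3 + 66*w^2 + 42*w*x^2 + x*(-38*w^2 + 154*w)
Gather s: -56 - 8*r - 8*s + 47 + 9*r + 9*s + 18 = r + s + 9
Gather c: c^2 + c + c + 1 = c^2 + 2*c + 1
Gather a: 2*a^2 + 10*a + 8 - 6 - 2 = 2*a^2 + 10*a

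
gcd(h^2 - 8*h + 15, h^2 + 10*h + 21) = 1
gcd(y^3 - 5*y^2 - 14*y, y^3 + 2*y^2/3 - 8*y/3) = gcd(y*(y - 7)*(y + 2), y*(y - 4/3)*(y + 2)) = y^2 + 2*y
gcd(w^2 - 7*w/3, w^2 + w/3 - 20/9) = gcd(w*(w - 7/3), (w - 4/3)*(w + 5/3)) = 1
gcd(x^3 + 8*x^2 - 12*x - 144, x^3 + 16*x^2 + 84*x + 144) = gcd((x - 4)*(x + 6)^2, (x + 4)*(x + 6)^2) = x^2 + 12*x + 36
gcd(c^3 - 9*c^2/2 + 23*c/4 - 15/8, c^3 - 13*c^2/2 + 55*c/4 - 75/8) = c^2 - 4*c + 15/4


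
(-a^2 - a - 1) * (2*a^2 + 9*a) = -2*a^4 - 11*a^3 - 11*a^2 - 9*a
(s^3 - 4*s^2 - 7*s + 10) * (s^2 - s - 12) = s^5 - 5*s^4 - 15*s^3 + 65*s^2 + 74*s - 120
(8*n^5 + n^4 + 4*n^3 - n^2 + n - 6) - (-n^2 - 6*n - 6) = 8*n^5 + n^4 + 4*n^3 + 7*n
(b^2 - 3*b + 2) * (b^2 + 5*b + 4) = b^4 + 2*b^3 - 9*b^2 - 2*b + 8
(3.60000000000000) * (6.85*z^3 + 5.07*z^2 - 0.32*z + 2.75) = 24.66*z^3 + 18.252*z^2 - 1.152*z + 9.9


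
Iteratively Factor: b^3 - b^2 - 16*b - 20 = (b + 2)*(b^2 - 3*b - 10) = (b + 2)^2*(b - 5)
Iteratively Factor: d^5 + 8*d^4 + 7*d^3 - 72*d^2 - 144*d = (d)*(d^4 + 8*d^3 + 7*d^2 - 72*d - 144) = d*(d - 3)*(d^3 + 11*d^2 + 40*d + 48) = d*(d - 3)*(d + 4)*(d^2 + 7*d + 12) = d*(d - 3)*(d + 4)^2*(d + 3)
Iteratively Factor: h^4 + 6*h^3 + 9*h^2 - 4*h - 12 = (h + 2)*(h^3 + 4*h^2 + h - 6) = (h + 2)*(h + 3)*(h^2 + h - 2) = (h - 1)*(h + 2)*(h + 3)*(h + 2)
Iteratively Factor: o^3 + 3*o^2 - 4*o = (o + 4)*(o^2 - o) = o*(o + 4)*(o - 1)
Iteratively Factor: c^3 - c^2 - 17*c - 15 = (c + 1)*(c^2 - 2*c - 15) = (c - 5)*(c + 1)*(c + 3)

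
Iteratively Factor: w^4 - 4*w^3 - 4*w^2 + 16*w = (w - 2)*(w^3 - 2*w^2 - 8*w) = (w - 2)*(w + 2)*(w^2 - 4*w) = (w - 4)*(w - 2)*(w + 2)*(w)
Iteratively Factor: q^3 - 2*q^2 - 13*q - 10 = (q + 1)*(q^2 - 3*q - 10) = (q - 5)*(q + 1)*(q + 2)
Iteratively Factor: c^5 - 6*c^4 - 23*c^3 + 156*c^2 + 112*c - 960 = (c - 5)*(c^4 - c^3 - 28*c^2 + 16*c + 192) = (c - 5)*(c + 3)*(c^3 - 4*c^2 - 16*c + 64) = (c - 5)*(c - 4)*(c + 3)*(c^2 - 16) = (c - 5)*(c - 4)^2*(c + 3)*(c + 4)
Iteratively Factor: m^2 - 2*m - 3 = (m - 3)*(m + 1)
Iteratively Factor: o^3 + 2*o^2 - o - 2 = (o + 2)*(o^2 - 1) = (o + 1)*(o + 2)*(o - 1)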